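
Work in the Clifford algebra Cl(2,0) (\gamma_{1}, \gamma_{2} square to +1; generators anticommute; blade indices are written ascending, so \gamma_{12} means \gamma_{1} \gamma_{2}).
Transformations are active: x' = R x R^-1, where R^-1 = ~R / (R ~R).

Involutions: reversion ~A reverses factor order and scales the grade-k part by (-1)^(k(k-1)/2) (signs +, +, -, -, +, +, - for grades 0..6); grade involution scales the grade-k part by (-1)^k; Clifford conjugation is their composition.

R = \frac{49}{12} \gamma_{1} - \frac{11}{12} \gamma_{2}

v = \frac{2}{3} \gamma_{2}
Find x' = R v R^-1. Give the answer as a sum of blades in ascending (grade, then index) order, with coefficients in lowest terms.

~R = \frac{49}{12} \gamma_{1} - \frac{11}{12} \gamma_{2}, and R ~R = \frac{1261}{72}, so R^-1 = ~R / (\frac{1261}{72}).
R v = -\frac{11}{18} + \frac{49}{18} \gamma_{12}
Answer: -\frac{1078}{3783} \gamma_{1} - \frac{760}{1261} \gamma_{2}


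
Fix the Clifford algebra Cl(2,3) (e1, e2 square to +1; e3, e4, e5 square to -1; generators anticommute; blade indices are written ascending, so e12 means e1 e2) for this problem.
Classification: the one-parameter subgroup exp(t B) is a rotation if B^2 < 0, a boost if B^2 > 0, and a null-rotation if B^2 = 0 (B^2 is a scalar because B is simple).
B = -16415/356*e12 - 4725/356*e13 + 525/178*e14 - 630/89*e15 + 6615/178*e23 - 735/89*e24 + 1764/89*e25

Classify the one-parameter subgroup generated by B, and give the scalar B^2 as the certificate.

B^2 term by term: the squares give (-16415/356)^2*(e12)^2 + (-4725/356)^2*(e13)^2 + (525/178)^2*(e14)^2 + (-630/89)^2*(e15)^2 + (6615/178)^2*(e23)^2 + (-735/89)^2*(e24)^2 + (1764/89)^2*(e25)^2 = 269452225/126736*(-1) + 22325625/126736*(+1) + 275625/31684*(+1) + 396900/7921*(+1) + 43758225/31684*(+1) + 540225/7921*(+1) + 3111696/7921*(+1) = -49 (each basis 2-blade squares to minus the product of its generators' squares); cross terms between blades sharing an index anticommute and cancel; the commuting (index-disjoint) pairs give grade-4 terms 2*c*c'*(blade product), which cancel blade by blade — e1234: -3472875/15842 + 3472875/15842 = 0; e1235: 4167450/7921 - 4167450/7921 = 0; e1245: -926100/7921 + 926100/7921 = 0 — confirming B is simple. So B^2 = -49.
Answer: rotation, certificate B^2 = -49. Why this suffices: the scalar -49 survives any versor conjugation, so its sign alone determines the class however B is presented.


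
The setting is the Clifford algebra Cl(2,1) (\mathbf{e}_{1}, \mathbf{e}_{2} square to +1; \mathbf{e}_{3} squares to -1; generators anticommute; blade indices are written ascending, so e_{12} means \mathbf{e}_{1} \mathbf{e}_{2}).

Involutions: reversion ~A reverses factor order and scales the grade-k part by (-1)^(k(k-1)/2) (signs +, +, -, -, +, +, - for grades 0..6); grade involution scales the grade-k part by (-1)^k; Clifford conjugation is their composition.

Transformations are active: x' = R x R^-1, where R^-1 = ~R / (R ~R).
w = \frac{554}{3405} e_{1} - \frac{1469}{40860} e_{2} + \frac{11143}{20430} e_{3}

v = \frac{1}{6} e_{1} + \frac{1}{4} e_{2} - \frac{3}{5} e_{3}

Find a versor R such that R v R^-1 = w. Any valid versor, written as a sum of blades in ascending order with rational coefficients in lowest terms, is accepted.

Take R = v + w = \frac{2243}{6810} e_{1} + \frac{4373}{20430} e_{2} - \frac{223}{4086} e_{3}. Because q(v) = q(w) = -\frac{971}{3600}, conjugation by R sends v exactly to w.
Answer: \frac{2243}{6810} e_{1} + \frac{4373}{20430} e_{2} - \frac{223}{4086} e_{3}


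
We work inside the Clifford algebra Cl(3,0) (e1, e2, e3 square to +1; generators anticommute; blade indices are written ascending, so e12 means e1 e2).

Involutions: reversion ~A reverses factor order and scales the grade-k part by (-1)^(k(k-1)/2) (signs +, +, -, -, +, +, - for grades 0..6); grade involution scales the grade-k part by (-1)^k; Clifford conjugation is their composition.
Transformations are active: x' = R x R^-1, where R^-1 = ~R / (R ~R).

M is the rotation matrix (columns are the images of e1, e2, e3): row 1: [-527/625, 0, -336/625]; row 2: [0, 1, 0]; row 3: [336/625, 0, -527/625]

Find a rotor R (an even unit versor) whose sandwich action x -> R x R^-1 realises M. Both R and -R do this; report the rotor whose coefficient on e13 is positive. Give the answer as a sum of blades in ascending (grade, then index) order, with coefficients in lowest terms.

Method: write R = a + b12*e12 + b13*e13 + b23*e23 with a^2 + b12^2 + b13^2 + b23^2 = 1 (so R^-1 = ~R). Expanding the columns R e_j ~R gives tr M = 4a^2 - 1 and, from the antisymmetric part, M21 - M12 = -4a*b12, M13 - M31 = 4a*b13, M32 - M23 = -4a*b23.
Here tr M = -429/625, so a^2 = (1 + tr M)/4 = 49/625 and a = ±7/25. Taking a = 7/25: M21 - M12 = 0, M13 - M31 = -672/625, M32 - M23 = 0, giving b12 = 0, b13 = -24/25, b23 = 0, i.e. R = 7/25 - 24/25*e13.
Its e13 coefficient is negative, so report the other preimage -R.
Answer: -7/25 + 24/25*e13. Note: both R and -R realise this M (trace -429/625); the covering map identifies them, and the e13-coefficient sign is the tie-breaker.


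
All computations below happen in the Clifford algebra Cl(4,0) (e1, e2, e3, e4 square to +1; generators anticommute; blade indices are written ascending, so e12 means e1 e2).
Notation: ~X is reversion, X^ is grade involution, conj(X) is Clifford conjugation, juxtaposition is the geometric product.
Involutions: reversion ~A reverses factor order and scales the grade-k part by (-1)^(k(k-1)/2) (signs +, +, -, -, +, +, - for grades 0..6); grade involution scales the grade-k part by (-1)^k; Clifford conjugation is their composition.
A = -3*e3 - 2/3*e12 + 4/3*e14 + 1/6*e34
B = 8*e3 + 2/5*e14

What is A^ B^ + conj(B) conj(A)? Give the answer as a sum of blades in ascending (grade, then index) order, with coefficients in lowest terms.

first term: -368/15 + 4/3*e4 + 1/15*e13 + 4/15*e24 + 16/3*e123 + 142/15*e134
second term: -368/15 + 4/3*e4 - 1/15*e13 - 4/15*e24 - 16/3*e123 - 142/15*e134
Answer: -736/15 + 8/3*e4


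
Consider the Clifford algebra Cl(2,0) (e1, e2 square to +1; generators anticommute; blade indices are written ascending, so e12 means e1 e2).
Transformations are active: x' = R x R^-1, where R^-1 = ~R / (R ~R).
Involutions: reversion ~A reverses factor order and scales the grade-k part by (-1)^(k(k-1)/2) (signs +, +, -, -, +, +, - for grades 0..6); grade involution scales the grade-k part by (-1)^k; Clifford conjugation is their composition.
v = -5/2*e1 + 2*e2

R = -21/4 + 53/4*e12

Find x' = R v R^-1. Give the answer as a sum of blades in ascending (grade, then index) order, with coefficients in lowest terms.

~R = -21/4 - 53/4*e12, and R ~R = 1625/8, so R^-1 = ~R / (1625/8).
R v = 317/8*e1 + 181/8*e2
Answer: 734/1625*e1 - 10301/3250*e2


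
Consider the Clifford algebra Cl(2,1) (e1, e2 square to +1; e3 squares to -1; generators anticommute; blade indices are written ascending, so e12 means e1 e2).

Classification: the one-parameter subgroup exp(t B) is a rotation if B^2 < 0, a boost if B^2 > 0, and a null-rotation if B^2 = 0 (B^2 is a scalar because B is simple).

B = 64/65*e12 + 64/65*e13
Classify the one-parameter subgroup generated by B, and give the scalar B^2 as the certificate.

B^2 term by term: the squares give (64/65)^2*(e12)^2 + (64/65)^2*(e13)^2 = 4096/4225*(-1) + 4096/4225*(+1) = 0 (each basis 2-blade squares to minus the product of its generators' squares); cross terms between blades sharing an index anticommute and cancel. So B^2 = 0.
Answer: null-rotation, certificate B^2 = 0. Note: conjugating B changes its blade decomposition but never the scalar B^2 = 0, whose sign settles the classification.


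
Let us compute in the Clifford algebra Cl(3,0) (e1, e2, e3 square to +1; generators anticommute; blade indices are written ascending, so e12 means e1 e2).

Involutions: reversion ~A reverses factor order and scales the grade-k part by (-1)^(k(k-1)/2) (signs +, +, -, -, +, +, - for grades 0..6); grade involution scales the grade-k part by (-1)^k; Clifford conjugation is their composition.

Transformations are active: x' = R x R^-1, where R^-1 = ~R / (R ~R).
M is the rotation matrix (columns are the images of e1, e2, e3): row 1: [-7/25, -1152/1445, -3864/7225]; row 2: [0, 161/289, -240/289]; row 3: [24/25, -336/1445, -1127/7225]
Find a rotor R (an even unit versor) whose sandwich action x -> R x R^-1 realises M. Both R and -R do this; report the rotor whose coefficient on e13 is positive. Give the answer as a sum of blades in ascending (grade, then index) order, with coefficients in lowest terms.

Method: write R = a + b12*e12 + b13*e13 + b23*e23 with a^2 + b12^2 + b13^2 + b23^2 = 1 (so R^-1 = ~R). Expanding the columns R e_j ~R gives tr M = 4a^2 - 1 and, from the antisymmetric part, M21 - M12 = -4a*b12, M13 - M31 = 4a*b13, M32 - M23 = -4a*b23.
Here tr M = 35/289, so a^2 = (1 + tr M)/4 = 81/289 and a = ±9/17. Taking a = 9/17: M21 - M12 = 1152/1445, M13 - M31 = -432/289, M32 - M23 = 864/1445, giving b12 = -32/85, b13 = -12/17, b23 = -24/85, i.e. R = 9/17 - 32/85*e12 - 12/17*e13 - 24/85*e23.
Its e13 coefficient is negative, so report the other preimage -R.
Answer: -9/17 + 32/85*e12 + 12/17*e13 + 24/85*e23. Recall the cover is two-to-one: with M of trace 35/289, both preimages act alike, and the stated e13 sign chooses the sheet.


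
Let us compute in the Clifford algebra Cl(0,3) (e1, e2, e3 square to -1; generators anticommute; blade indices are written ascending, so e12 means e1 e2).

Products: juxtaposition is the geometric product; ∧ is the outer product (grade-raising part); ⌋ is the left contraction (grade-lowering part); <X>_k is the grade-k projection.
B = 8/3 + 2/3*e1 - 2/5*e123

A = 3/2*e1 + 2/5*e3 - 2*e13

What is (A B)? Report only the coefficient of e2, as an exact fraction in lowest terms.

step 1: -1 + 4*e1 + 4/5*e2 - 4/15*e3 + 4/25*e12 - 28/5*e13 + 3/5*e23
Answer: 4/5


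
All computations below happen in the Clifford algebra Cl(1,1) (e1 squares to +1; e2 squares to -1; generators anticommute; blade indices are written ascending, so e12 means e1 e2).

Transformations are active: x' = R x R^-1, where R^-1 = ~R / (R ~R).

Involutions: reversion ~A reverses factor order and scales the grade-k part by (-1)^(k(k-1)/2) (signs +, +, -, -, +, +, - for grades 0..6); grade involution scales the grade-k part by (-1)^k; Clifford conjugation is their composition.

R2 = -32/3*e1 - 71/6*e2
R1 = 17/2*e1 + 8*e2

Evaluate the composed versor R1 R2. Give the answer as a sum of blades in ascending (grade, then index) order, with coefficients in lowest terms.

Distribute over the terms of R1 (each basis-blade product reordered to ascending indices, repeated generators contracted through their squares):
(17/2*e1) R2 = -272/3 - 1207/12*e12
(8*e2) R2 = 284/3 + 256/3*e12
Summing the partial products and collecting blades:
Answer: 4 - 61/4*e12


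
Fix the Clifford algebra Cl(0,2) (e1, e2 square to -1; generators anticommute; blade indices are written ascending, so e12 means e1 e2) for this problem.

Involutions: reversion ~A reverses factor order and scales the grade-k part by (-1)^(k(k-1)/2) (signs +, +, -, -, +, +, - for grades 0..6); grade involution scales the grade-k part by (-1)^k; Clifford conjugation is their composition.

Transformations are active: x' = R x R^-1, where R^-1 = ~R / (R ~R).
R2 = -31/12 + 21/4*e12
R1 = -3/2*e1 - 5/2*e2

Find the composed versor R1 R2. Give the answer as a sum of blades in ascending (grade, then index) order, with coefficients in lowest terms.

Distribute over the terms of R1 (each basis-blade product reordered to ascending indices, repeated generators contracted through their squares):
(-3/2*e1) R2 = 31/8*e1 + 63/8*e2
(-5/2*e2) R2 = -105/8*e1 + 155/24*e2
Summing the partial products and collecting blades:
Answer: -37/4*e1 + 43/3*e2


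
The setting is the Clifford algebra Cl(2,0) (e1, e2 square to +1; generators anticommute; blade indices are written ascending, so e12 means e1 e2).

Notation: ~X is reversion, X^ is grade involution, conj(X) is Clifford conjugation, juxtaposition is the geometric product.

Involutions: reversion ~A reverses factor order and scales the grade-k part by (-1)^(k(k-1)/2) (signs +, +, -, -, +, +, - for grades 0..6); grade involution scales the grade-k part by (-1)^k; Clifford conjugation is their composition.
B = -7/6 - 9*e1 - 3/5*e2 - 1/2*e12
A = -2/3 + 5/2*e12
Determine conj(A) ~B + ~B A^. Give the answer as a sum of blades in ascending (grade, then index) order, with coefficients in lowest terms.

first term: 73/36 + 15/2*e1 - 221/10*e2 + 31/12*e12
second term: -17/36 + 15/2*e1 - 221/10*e2 - 13/4*e12
Answer: 14/9 + 15*e1 - 221/5*e2 - 2/3*e12


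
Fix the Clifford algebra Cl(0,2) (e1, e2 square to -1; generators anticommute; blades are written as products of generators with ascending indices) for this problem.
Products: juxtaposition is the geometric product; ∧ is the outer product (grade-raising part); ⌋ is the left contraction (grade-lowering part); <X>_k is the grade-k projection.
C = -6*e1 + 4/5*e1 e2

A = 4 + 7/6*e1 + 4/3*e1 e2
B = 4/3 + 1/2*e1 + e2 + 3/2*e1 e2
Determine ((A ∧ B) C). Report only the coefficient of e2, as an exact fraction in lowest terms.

step 1: 16/3 + 32/9*e1 + 4*e2 + 161/18*e1 e2
step 2: 638/45 - 144/5*e1 - 2543/45*e2 + 424/15*e1 e2
Answer: -2543/45


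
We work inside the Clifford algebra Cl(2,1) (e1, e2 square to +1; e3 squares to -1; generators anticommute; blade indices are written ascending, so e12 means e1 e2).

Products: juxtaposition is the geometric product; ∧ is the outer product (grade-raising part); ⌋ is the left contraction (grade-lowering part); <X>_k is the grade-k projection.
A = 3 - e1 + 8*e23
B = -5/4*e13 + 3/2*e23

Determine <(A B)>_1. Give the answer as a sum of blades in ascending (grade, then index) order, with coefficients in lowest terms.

step 1: 12 + 5/4*e3 + 10*e12 - 15/4*e13 + 9/2*e23 - 3/2*e123
step 2: 5/4*e3
Answer: 5/4*e3


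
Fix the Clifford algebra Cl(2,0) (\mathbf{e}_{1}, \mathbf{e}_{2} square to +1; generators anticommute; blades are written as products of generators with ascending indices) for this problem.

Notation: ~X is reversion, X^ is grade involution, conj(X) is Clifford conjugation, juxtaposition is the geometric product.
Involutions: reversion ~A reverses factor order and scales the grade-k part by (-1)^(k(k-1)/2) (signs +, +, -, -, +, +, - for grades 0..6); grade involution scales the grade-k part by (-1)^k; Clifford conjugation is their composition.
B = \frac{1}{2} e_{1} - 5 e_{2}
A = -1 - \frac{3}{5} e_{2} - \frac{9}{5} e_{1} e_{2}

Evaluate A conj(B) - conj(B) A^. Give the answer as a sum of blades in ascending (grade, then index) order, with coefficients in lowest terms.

first term: -3 - \frac{17}{2} e_{1} - \frac{59}{10} e_{2} - \frac{3}{10} e_{1} e_{2}
second term: 3 + \frac{19}{2} e_{1} - \frac{41}{10} e_{2} - \frac{3}{10} e_{1} e_{2}
Answer: -6 - 18 e_{1} - \frac{9}{5} e_{2}


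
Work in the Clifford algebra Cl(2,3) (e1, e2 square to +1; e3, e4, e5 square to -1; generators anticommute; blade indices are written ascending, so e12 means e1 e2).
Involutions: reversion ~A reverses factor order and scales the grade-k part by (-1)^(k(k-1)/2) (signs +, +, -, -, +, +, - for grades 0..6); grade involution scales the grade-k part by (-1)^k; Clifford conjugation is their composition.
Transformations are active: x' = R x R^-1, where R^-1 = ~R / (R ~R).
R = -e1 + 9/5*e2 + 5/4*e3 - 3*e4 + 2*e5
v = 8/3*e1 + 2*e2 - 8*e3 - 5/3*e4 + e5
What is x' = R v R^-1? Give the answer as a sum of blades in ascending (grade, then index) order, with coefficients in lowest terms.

~R = -e1 + 9/5*e2 + 5/4*e3 - 3*e4 + 2*e5, and R ~R = -4129/400, so R^-1 = ~R / (-4129/400).
R v = 59/15 - 34/5*e12 + 14/3*e13 + 29/3*e14 - 19/3*e15 - 169/10*e23 + 3*e24 - 11/5*e25 - 313/12*e34 + 69/4*e35 + 1/3*e45
Answer: -7864/4129*e1 - 13922/4129*e2 + 87296/12387*e3 + 48965/12387*e4 - 31267/12387*e5


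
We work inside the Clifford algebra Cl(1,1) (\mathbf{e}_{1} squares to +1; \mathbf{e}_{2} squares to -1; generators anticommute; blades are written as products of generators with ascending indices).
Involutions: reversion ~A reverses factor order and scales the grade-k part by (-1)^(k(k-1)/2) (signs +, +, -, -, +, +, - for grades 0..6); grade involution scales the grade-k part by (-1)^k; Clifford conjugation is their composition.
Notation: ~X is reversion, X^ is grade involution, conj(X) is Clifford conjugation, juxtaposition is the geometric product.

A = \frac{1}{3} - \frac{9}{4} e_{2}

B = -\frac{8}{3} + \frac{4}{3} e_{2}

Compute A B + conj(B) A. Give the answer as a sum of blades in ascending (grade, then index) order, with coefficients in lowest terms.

first term: \frac{19}{9} + \frac{58}{9} e_{2}
second term: -\frac{35}{9} + \frac{50}{9} e_{2}
Answer: -\frac{16}{9} + 12 e_{2}


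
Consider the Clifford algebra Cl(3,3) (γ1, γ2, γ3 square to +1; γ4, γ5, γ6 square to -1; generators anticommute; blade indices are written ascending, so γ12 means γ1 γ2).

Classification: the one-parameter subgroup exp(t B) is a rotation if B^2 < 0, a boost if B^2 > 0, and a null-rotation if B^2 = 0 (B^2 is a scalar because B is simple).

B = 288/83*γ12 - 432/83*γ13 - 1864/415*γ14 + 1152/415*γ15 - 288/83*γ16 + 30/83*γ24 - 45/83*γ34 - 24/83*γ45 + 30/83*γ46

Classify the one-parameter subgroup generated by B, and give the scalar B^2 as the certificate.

B^2 term by term: the squares give (288/83)^2*(γ12)^2 + (-432/83)^2*(γ13)^2 + (-1864/415)^2*(γ14)^2 + (1152/415)^2*(γ15)^2 + (-288/83)^2*(γ16)^2 + (30/83)^2*(γ24)^2 + (-45/83)^2*(γ34)^2 + (-24/83)^2*(γ45)^2 + (30/83)^2*(γ46)^2 = 82944/6889*(-1) + 186624/6889*(-1) + 3474496/172225*(+1) + 1327104/172225*(+1) + 82944/6889*(+1) + 900/6889*(+1) + 2025/6889*(+1) + 576/6889*(-1) + 900/6889*(-1) = 1 (each basis 2-blade squares to minus the product of its generators' squares); cross terms between blades sharing an index anticommute and cancel; the commuting (index-disjoint) pairs give grade-4 terms 2*c*c'*(blade product), which cancel blade by blade — γ1234: -25920/6889 + 25920/6889 = 0; γ1245: -13824/6889 + 13824/6889 = 0; γ1246: 17280/6889 - 17280/6889 = 0; γ1345: 20736/6889 - 20736/6889 = 0; γ1346: -25920/6889 + 25920/6889 = 0; γ1456: -13824/6889 + 13824/6889 = 0 — confirming B is simple. So B^2 = 1.
Answer: boost, certificate B^2 = 1. The scalar 1 is the complete invariant here: its sign names the subgroup type.


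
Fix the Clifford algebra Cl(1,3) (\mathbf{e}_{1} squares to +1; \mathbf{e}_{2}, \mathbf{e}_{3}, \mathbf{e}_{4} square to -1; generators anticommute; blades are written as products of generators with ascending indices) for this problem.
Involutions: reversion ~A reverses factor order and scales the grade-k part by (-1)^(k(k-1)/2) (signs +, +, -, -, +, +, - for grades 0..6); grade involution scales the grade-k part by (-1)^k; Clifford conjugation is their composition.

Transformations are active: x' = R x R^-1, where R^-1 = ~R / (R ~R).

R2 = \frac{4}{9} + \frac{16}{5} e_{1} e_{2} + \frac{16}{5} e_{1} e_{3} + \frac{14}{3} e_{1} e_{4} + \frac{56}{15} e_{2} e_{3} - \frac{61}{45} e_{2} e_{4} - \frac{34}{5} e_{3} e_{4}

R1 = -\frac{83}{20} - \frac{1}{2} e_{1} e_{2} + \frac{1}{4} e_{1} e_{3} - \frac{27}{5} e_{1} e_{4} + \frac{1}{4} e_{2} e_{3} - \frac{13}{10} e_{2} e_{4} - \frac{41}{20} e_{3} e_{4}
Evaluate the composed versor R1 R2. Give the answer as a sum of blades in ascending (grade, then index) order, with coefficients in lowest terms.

Distribute over the grade parts of R1 (each basis-blade product reordered to ascending indices, repeated generators contracted through their squares):
<R1>_0 (= -\frac{83}{20}) R2 = -\frac{83}{45} - \frac{332}{25} e_{1} e_{2} - \frac{332}{25} e_{1} e_{3} - \frac{581}{30} e_{1} e_{4} - \frac{1162}{75} e_{2} e_{3} + \frac{5063}{900} e_{2} e_{4} + \frac{1411}{50} e_{3} e_{4}
<R1>_2 (= -\frac{1}{2} e_{1} e_{2} + \frac{1}{4} e_{1} e_{3} - \frac{27}{5} e_{1} e_{4} + \frac{1}{4} e_{2} e_{3} - \frac{13}{10} e_{2} e_{4} - \frac{41}{20} e_{3} e_{4}) R2 = -\frac{9593}{225} + \frac{2992}{225} e_{1} e_{2} + \frac{22079}{450} e_{1} e_{3} - \frac{2722}{225} e_{1} e_{4} + \frac{1543}{180} e_{2} e_{3} - \frac{1933}{90} e_{2} e_{4} - \frac{4453}{300} e_{3} e_{4} - \frac{15889}{900} e_{1} e_{2} e_{3} e_{4}
Summing the partial products and collecting blades:
Answer: -\frac{1112}{25} + \frac{4}{225} e_{1} e_{2} + \frac{16103}{450} e_{1} e_{3} - \frac{14159}{450} e_{1} e_{4} - \frac{6229}{900} e_{2} e_{3} - \frac{14267}{900} e_{2} e_{4} + \frac{4013}{300} e_{3} e_{4} - \frac{15889}{900} e_{1} e_{2} e_{3} e_{4}


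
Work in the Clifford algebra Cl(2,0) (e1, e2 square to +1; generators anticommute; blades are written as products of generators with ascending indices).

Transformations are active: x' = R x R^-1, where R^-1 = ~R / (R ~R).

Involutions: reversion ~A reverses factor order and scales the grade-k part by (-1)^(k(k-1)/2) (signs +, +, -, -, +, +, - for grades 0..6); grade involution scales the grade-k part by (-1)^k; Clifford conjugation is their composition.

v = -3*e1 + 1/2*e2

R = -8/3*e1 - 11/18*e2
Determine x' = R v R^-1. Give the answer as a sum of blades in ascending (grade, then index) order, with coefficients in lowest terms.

~R = -8/3*e1 - 11/18*e2, and R ~R = 2425/324, so R^-1 = ~R / (2425/324).
R v = 277/36 - 19/6*e1 e2
Answer: -6021/2425*e1 - 8519/4850*e2


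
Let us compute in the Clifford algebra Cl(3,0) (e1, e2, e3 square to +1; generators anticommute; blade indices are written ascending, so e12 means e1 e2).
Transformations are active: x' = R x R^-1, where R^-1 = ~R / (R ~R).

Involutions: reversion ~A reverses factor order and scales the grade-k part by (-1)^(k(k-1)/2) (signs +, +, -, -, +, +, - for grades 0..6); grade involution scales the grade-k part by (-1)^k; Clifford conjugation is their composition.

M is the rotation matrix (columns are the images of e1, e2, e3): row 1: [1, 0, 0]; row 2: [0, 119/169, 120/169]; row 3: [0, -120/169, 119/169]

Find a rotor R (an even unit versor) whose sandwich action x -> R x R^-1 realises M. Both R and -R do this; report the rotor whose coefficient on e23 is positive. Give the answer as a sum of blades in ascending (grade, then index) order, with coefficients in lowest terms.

Method: write R = a + b12*e12 + b13*e13 + b23*e23 with a^2 + b12^2 + b13^2 + b23^2 = 1 (so R^-1 = ~R). Expanding the columns R e_j ~R gives tr M = 4a^2 - 1 and, from the antisymmetric part, M21 - M12 = -4a*b12, M13 - M31 = 4a*b13, M32 - M23 = -4a*b23.
Here tr M = 407/169, so a^2 = (1 + tr M)/4 = 144/169 and a = ±12/13. Taking a = 12/13: M21 - M12 = 0, M13 - M31 = 0, M32 - M23 = -240/169, giving b12 = 0, b13 = 0, b23 = 5/13, i.e. R = 12/13 + 5/13*e23.
Its e23 coefficient is already positive.
Answer: 12/13 + 5/13*e23. Note: both R and -R realise this M (trace 407/169); the covering map identifies them, and the e23-coefficient sign is the tie-breaker.


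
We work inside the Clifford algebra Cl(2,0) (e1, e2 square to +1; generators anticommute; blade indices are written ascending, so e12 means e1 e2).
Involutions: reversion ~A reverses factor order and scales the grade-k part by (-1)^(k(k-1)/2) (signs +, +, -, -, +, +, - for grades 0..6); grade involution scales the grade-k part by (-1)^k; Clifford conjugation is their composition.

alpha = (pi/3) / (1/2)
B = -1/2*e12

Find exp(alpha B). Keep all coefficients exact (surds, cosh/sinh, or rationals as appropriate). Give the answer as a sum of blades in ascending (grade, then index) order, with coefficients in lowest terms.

B^2 = (-1/2)^2*(e12)^2 = 1/4*(-1) = -1/4 (a basis 2-blade squares to minus the product of its generators' squares).
B^2 = -1/4 — circular case — the even/odd split gives cos and sin: l = 1/2, alpha*l = pi/3, so exp(alpha B) = cos(pi/3) + (sin(pi/3)/(1/2))*B = 1/2 + (sqrt(3))*B.
Answer: 1/2 - sqrt(3)/2*e12


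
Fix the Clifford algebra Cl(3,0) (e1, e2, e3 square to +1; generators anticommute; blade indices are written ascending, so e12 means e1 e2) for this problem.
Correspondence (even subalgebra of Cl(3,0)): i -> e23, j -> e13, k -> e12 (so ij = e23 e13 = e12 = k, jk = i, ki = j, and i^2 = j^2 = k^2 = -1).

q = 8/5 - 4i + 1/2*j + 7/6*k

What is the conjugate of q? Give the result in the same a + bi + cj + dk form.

In blades: q = 8/5 + 7/6*e12 + 1/2*e13 - 4*e23.
Quaternion conjugation is reversion on the even subalgebra: the scalar is fixed and every grade-2 blade flips sign, giving 8/5 - 7/6*e12 - 1/2*e13 + 4*e23; translating back:
Answer: 8/5 + 4i - 1/2*j - 7/6*k


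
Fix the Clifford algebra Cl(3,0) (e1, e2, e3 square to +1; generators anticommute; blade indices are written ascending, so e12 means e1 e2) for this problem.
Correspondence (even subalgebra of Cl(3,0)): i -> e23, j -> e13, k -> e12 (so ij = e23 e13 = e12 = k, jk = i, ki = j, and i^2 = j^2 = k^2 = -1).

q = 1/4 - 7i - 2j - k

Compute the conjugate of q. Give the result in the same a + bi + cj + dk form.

In blades: q = 1/4 - e12 - 2*e13 - 7*e23.
Quaternion conjugation is reversion on the even subalgebra: the scalar is fixed and every grade-2 blade flips sign, giving 1/4 + e12 + 2*e13 + 7*e23; translating back:
Answer: 1/4 + 7i + 2j + k


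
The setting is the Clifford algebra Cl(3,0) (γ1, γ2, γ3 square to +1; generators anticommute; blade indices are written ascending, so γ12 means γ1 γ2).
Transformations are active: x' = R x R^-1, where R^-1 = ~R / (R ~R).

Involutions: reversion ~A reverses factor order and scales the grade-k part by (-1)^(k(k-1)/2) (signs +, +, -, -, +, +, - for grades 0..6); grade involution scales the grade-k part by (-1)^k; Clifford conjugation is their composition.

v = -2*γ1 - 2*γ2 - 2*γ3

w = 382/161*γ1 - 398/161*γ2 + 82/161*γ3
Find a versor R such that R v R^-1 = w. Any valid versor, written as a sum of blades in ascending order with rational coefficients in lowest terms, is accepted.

Reasoning: v^2 = w^2 = 12 since conjugation preserves the quadratic form; R = v + w = 60/161*γ1 - 720/161*γ2 - 240/161*γ3 is then valid when invertible, keeping its own part and reversing (v - w)/2.
Answer: 60/161*γ1 - 720/161*γ2 - 240/161*γ3


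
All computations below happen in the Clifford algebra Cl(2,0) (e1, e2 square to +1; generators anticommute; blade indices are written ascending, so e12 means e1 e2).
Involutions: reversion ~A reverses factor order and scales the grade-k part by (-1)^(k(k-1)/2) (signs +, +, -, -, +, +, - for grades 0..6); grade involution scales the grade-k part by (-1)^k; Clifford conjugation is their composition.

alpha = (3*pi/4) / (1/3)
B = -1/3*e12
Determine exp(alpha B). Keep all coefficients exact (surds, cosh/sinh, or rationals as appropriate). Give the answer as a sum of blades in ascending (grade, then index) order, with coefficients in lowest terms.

B^2 = (-1/3)^2*(e12)^2 = 1/9*(-1) = -1/9 (a basis 2-blade squares to minus the product of its generators' squares).
B^2 = -1/9 — a negative square means the series sums to a rotation: l = 1/3, alpha*l = 3*pi/4, so exp(alpha B) = cos(3*pi/4) + (sin(3*pi/4)/(1/3))*B = -sqrt(2)/2 + (3*sqrt(2)/2)*B.
Answer: -sqrt(2)/2 - sqrt(2)/2*e12


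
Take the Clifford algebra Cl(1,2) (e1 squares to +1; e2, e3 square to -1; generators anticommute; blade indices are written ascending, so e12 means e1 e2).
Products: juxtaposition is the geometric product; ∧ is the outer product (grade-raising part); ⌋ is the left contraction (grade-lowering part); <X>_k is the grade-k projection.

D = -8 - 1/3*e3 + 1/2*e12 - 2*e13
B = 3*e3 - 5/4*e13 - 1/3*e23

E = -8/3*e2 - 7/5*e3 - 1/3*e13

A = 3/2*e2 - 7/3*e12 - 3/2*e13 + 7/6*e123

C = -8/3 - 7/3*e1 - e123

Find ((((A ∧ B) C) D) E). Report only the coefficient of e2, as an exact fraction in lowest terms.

step 1: 9/2*e23 - 41/8*e123
step 2: -41/8 + 9/2*e1 - 1/24*e23 + 19/6*e123
step 3: 41 - 36*e1 + 617/72*e2 - 137/24*e3 - 229/144*e12 + 419/48*e13 + 1/3*e23 - 76/3*e123
step 4: 25813/2160 + 21347/2160*e1 - 5279/45*e2 - 2083/45*e3 + 2729/45*e12 + 4693/45*e13 - 59939/2160*e23 + 61259/2160*e123
Answer: -5279/45


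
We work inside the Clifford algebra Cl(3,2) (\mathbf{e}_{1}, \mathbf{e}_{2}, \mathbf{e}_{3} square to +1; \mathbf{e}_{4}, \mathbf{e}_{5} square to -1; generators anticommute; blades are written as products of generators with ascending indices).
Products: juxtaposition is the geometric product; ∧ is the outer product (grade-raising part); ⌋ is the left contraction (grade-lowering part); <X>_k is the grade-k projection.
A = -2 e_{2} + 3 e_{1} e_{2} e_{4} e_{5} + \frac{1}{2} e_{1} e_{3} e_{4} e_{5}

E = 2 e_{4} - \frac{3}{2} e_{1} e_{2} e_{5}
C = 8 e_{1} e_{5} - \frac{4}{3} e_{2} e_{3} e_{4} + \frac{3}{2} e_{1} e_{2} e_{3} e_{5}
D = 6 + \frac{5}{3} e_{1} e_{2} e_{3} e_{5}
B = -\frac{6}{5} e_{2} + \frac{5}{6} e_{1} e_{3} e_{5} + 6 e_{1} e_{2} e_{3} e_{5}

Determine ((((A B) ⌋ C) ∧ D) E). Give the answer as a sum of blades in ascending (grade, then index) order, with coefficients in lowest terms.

step 1: \frac{12}{5} + \frac{5}{12} e_{4} - 3 e_{2} e_{4} + 18 e_{3} e_{4} + 12 e_{1} e_{3} e_{5} - \frac{18}{5} e_{1} e_{4} e_{5} + \frac{5}{2} e_{2} e_{3} e_{4} + \frac{5}{3} e_{1} e_{2} e_{3} e_{5} + \frac{3}{5} e_{1} e_{2} e_{3} e_{4} e_{5}
step 2: -\frac{35}{6} - 6 e_{2} - 4 e_{3} + \frac{96}{5} e_{1} e_{5} + \frac{5}{9} e_{2} e_{3} - \frac{16}{5} e_{2} e_{3} e_{4} + \frac{18}{5} e_{1} e_{2} e_{3} e_{5}
step 3: -35 - 36 e_{2} - 24 e_{3} + \frac{576}{5} e_{1} e_{5} + \frac{10}{3} e_{2} e_{3} - \frac{96}{5} e_{2} e_{3} e_{4} + \frac{1069}{90} e_{1} e_{2} e_{3} e_{5}
step 4: \frac{864}{5} e_{2} - \frac{1069}{60} e_{3} - 70 e_{4} - 54 e_{1} e_{5} + \frac{192}{5} e_{2} e_{3} - 72 e_{2} e_{4} - 48 e_{3} e_{4} + \frac{105}{2} e_{1} e_{2} e_{5} + 5 e_{1} e_{3} e_{5} - \frac{1152}{5} e_{1} e_{4} e_{5} + \frac{20}{3} e_{2} e_{3} e_{4} + 36 e_{1} e_{2} e_{3} e_{5} - \frac{144}{5} e_{1} e_{3} e_{4} e_{5} - \frac{1069}{45} e_{1} e_{2} e_{3} e_{4} e_{5}
Answer: \frac{864}{5} e_{2} - \frac{1069}{60} e_{3} - 70 e_{4} - 54 e_{1} e_{5} + \frac{192}{5} e_{2} e_{3} - 72 e_{2} e_{4} - 48 e_{3} e_{4} + \frac{105}{2} e_{1} e_{2} e_{5} + 5 e_{1} e_{3} e_{5} - \frac{1152}{5} e_{1} e_{4} e_{5} + \frac{20}{3} e_{2} e_{3} e_{4} + 36 e_{1} e_{2} e_{3} e_{5} - \frac{144}{5} e_{1} e_{3} e_{4} e_{5} - \frac{1069}{45} e_{1} e_{2} e_{3} e_{4} e_{5}


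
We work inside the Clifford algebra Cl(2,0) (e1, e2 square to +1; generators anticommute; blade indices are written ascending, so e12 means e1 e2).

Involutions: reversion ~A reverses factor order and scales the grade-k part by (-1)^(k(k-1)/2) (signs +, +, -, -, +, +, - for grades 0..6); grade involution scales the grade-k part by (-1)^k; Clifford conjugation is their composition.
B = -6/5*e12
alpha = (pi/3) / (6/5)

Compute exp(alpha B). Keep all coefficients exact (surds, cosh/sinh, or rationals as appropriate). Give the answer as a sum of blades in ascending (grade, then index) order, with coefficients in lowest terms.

B^2 = (-6/5)^2*(e12)^2 = 36/25*(-1) = -36/25 (a basis 2-blade squares to minus the product of its generators' squares).
B^2 = -36/25 — circular case — the even/odd split gives cos and sin: l = 6/5, alpha*l = pi/3, so exp(alpha B) = cos(pi/3) + (sin(pi/3)/(6/5))*B = 1/2 + (5*sqrt(3)/12)*B.
Answer: 1/2 - sqrt(3)/2*e12


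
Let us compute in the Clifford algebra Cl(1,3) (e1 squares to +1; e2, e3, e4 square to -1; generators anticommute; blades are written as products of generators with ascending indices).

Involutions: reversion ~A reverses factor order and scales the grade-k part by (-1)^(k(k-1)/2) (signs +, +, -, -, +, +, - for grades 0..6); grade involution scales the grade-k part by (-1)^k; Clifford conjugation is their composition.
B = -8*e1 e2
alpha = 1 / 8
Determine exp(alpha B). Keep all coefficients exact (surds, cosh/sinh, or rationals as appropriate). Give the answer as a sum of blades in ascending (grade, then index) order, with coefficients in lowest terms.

B^2 = (-8)^2*(e1 e2)^2 = 64*(+1) = 64 (a basis 2-blade squares to minus the product of its generators' squares).
B^2 = 64 — the series telescopes hyperbolically here: l = 8, alpha*l = 1, so exp(alpha B) = cosh(1) + (sinh(1)/8)*B = cosh(1) + (sinh(1)/8)*B.
Answer: cosh(1) - sinh(1)*e1 e2


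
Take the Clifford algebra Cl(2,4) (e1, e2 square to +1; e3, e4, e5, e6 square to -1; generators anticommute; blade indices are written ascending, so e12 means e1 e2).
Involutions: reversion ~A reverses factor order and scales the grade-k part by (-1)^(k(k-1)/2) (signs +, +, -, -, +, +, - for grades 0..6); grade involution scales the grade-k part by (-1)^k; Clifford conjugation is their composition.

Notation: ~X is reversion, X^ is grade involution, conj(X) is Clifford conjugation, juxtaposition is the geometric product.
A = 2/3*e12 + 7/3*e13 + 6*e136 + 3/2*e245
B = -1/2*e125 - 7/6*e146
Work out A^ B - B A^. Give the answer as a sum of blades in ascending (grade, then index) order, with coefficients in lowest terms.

first term: 1/3*e5 + 3/4*e14 + 7*e34 - 7/6*e235 + 7/9*e246 + 49/18*e346 - 7/4*e1256 - 3*e2356
second term: 1/3*e5 - 3/4*e14 - 7*e34 + 7/6*e235 - 7/9*e246 - 49/18*e346 - 7/4*e1256 - 3*e2356
Answer: 3/2*e14 + 14*e34 - 7/3*e235 + 14/9*e246 + 49/9*e346


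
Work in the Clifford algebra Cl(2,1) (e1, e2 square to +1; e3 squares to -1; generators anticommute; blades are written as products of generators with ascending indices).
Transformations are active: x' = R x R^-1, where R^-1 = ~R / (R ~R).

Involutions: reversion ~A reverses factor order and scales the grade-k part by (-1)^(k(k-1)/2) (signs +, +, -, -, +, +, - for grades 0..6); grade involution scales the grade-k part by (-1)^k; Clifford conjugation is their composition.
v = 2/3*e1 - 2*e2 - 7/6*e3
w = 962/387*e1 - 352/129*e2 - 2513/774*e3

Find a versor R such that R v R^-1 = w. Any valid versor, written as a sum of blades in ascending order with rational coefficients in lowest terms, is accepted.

Why this works: both vectors square to 37/12, so q(v) = q(w) and R = v + w = 1220/387*e1 - 610/129*e2 - 1708/387*e3 carries v to w — its own direction survives, the complement (v - w)/2 flips.
Answer: 1220/387*e1 - 610/129*e2 - 1708/387*e3


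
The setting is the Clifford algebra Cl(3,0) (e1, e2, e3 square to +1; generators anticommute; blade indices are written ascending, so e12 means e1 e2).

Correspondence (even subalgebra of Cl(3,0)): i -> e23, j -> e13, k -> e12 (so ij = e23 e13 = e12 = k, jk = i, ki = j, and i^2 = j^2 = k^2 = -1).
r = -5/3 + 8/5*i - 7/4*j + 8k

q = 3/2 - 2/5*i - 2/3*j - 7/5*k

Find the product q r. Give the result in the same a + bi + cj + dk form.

In blades: q = 3/2 - 7/5*e12 - 2/3*e13 - 2/5*e23, r = -5/3 + 8*e12 - 7/4*e13 + 8/5*e23.
Distribute q over r term by term (generator squares from the signature, products reordered to ascending indices): (3/2)*r = -5/2 + 12*e12 - 21/8*e13 + 12/5*e23; (-7/5*e12)*r = 56/5 + 7/3*e12 - 56/25*e13 - 49/20*e23; (-2/3*e13)*r = -7/6 + 16/15*e12 + 10/9*e13 - 16/3*e23; (-2/5*e23)*r = 16/25 + 7/10*e12 + 16/5*e13 + 2/3*e23.
Sum: 613/75 + 161/10*e12 - 997/1800*e13 - 283/60*e23; translating back through the correspondence:
Answer: 613/75 - 283/60*i - 997/1800*j + 161/10*k


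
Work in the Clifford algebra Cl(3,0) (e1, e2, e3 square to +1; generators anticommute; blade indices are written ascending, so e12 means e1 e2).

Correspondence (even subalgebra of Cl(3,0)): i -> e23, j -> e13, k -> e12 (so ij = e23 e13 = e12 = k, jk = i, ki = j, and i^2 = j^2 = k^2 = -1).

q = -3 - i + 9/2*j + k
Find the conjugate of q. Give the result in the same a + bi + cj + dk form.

In blades: q = -3 + e12 + 9/2*e13 - e23.
Quaternion conjugation is reversion on the even subalgebra: the scalar is fixed and every grade-2 blade flips sign, giving -3 - e12 - 9/2*e13 + e23; translating back:
Answer: -3 + i - 9/2*j - k


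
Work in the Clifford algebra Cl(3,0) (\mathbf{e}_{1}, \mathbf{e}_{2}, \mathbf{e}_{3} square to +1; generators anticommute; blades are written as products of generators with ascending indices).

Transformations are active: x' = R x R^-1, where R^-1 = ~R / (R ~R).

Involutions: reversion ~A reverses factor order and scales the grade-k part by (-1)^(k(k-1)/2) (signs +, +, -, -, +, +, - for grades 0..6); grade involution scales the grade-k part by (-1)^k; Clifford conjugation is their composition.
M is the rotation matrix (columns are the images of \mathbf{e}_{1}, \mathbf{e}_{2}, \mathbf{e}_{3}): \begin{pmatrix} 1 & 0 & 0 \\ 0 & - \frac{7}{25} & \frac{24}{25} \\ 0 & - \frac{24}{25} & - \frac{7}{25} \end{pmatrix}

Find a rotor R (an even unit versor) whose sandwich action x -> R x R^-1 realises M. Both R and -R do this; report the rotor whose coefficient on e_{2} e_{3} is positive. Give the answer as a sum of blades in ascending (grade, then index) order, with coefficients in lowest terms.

Method: write R = a + b12*e_{1} e_{2} + b13*e_{1} e_{3} + b23*e_{2} e_{3} with a^2 + b12^2 + b13^2 + b23^2 = 1 (so R^-1 = ~R). Expanding the columns R e_j ~R gives tr M = 4a^2 - 1 and, from the antisymmetric part, M21 - M12 = -4a*b12, M13 - M31 = 4a*b13, M32 - M23 = -4a*b23.
Here tr M = \frac{11}{25}, so a^2 = (1 + tr M)/4 = \frac{9}{25} and a = ±\frac{3}{5}. Taking a = \frac{3}{5}: M21 - M12 = 0, M13 - M31 = 0, M32 - M23 = -\frac{48}{25}, giving b12 = 0, b13 = 0, b23 = \frac{4}{5}, i.e. R = \frac{3}{5} + \frac{4}{5} e_{2} e_{3}.
Its e_{2} e_{3} coefficient is already positive.
Answer: \frac{3}{5} + \frac{4}{5} e_{2} e_{3}. Recall the cover is two-to-one: with M of trace \frac{11}{25}, both preimages act alike, and the stated e_{2} e_{3} sign chooses the sheet.


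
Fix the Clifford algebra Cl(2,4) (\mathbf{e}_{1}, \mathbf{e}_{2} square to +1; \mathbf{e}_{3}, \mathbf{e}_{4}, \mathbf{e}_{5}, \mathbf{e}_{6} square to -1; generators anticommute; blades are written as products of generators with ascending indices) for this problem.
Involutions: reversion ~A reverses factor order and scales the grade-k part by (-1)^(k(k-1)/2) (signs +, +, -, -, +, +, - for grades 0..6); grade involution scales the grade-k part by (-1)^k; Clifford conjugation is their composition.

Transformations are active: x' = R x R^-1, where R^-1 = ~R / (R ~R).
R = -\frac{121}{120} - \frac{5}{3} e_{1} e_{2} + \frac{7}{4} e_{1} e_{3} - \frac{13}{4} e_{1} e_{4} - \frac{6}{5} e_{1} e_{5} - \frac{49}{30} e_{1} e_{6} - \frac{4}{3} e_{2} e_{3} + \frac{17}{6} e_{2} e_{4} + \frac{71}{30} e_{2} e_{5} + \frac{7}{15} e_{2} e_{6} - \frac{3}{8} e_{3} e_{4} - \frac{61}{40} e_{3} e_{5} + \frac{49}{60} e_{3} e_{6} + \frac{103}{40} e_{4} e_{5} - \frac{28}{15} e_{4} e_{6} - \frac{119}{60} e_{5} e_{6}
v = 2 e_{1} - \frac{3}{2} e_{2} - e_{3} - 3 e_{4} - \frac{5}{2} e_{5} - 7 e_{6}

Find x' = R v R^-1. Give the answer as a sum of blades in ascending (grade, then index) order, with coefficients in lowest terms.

~R = -\frac{121}{120} + \frac{5}{3} e_{1} e_{2} - \frac{7}{4} e_{1} e_{3} + \frac{13}{4} e_{1} e_{4} + \frac{6}{5} e_{1} e_{5} + \frac{49}{30} e_{1} e_{6} + \frac{4}{3} e_{2} e_{3} - \frac{17}{6} e_{2} e_{4} - \frac{71}{30} e_{2} e_{5} - \frac{7}{15} e_{2} e_{6} + \frac{3}{8} e_{3} e_{4} + \frac{61}{40} e_{3} e_{5} - \frac{49}{60} e_{3} e_{6} - \frac{103}{40} e_{4} e_{5} + \frac{28}{15} e_{4} e_{6} + \frac{119}{60} e_{5} e_{6}, and R ~R = -\frac{14857}{1200}, so R^-1 = ~R / (-\frac{14857}{1200}).
R v = -\frac{439}{20} e_{1} + \frac{5087}{240} e_{2} - \frac{297}{80} e_{3} + \frac{361}{48} e_{4} - \frac{929}{80} e_{5} + \frac{623}{30} e_{6} + \frac{13}{8} e_{1} e_{2} e_{3} + \frac{139}{24} e_{1} e_{2} e_{4} + \frac{71}{10} e_{1} e_{2} e_{5} + \frac{203}{20} e_{1} e_{2} e_{6} - \frac{37}{4} e_{1} e_{3} e_{4} - \frac{69}{8} e_{1} e_{3} e_{5} - \frac{49}{4} e_{1} e_{3} e_{6} + \frac{387}{40} e_{1} e_{4} e_{5} + \frac{847}{60} e_{1} e_{4} e_{6} + \frac{7}{20} e_{1} e_{5} e_{6} + \frac{355}{48} e_{2} e_{3} e_{4} + \frac{639}{80} e_{2} e_{3} e_{5} + \frac{343}{40} e_{2} e_{3} e_{6} - \frac{923}{240} e_{2} e_{4} e_{5} - \frac{469}{30} e_{2} e_{4} e_{6} - \frac{497}{40} e_{2} e_{5} e_{6} - \frac{497}{80} e_{3} e_{4} e_{5} + \frac{833}{120} e_{3} e_{4} e_{6} + \frac{147}{10} e_{3} e_{5} e_{6} - \frac{2009}{120} e_{4} e_{5} e_{6}
Answer: -\frac{93}{179} e_{1} + \frac{6205}{1074} e_{2} - \frac{1186}{179} e_{3} + \frac{2473}{358} e_{4} - \frac{150}{179} e_{5} - \frac{308}{537} e_{6}


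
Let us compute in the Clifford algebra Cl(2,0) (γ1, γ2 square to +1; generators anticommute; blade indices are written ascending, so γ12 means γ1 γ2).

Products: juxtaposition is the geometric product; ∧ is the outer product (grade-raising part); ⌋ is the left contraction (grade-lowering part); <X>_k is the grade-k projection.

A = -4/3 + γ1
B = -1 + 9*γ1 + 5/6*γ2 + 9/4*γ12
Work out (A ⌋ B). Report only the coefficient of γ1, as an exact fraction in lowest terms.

step 1: 31/3 - 12*γ1 + 41/36*γ2 - 3*γ12
Answer: -12
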